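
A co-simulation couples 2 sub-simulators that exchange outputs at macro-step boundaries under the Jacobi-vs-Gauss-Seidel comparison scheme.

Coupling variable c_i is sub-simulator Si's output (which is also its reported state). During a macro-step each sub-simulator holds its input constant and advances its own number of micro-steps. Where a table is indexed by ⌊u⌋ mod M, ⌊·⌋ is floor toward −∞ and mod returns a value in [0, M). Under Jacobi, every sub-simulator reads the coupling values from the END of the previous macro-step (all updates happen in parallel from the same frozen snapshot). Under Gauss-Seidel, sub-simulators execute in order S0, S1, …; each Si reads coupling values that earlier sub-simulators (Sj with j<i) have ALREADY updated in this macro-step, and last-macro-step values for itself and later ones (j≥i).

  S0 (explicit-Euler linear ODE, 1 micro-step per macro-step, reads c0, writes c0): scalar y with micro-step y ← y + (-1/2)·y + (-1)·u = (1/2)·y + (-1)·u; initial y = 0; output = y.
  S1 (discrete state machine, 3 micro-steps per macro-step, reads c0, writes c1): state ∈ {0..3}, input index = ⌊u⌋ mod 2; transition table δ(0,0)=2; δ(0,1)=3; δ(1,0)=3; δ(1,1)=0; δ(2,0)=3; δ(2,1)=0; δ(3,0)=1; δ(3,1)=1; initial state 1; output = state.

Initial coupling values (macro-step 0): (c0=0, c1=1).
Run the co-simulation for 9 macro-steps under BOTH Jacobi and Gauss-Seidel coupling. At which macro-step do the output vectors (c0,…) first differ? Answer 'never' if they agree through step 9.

first divergence at macro-step: never

[Jacobi] macro 1: S0 reads c0=0 → after 1×micro: 0; S1 reads c0=0 → after 3×micro: 3 ⇒ (c0=0, c1=3)
[Jacobi] macro 2: S0 reads c0=0 → after 1×micro: 0; S1 reads c0=0 → after 3×micro: 1 ⇒ (c0=0, c1=1)
[Jacobi] macro 3: S0 reads c0=0 → after 1×micro: 0; S1 reads c0=0 → after 3×micro: 3 ⇒ (c0=0, c1=3)
[Jacobi] macro 4: S0 reads c0=0 → after 1×micro: 0; S1 reads c0=0 → after 3×micro: 1 ⇒ (c0=0, c1=1)
[Jacobi] macro 5: S0 reads c0=0 → after 1×micro: 0; S1 reads c0=0 → after 3×micro: 3 ⇒ (c0=0, c1=3)
[Jacobi] macro 6: S0 reads c0=0 → after 1×micro: 0; S1 reads c0=0 → after 3×micro: 1 ⇒ (c0=0, c1=1)
[Jacobi] macro 7: S0 reads c0=0 → after 1×micro: 0; S1 reads c0=0 → after 3×micro: 3 ⇒ (c0=0, c1=3)
[Jacobi] macro 8: S0 reads c0=0 → after 1×micro: 0; S1 reads c0=0 → after 3×micro: 1 ⇒ (c0=0, c1=1)
[Jacobi] macro 9: S0 reads c0=0 → after 1×micro: 0; S1 reads c0=0 → after 3×micro: 3 ⇒ (c0=0, c1=3)
[Gauss-Seidel] macro 1: S0 reads c0=0 → after 1×micro: 0; S1 reads c0=0 → after 3×micro: 3 ⇒ (c0=0, c1=3)
[Gauss-Seidel] macro 2: S0 reads c0=0 → after 1×micro: 0; S1 reads c0=0 → after 3×micro: 1 ⇒ (c0=0, c1=1)
[Gauss-Seidel] macro 3: S0 reads c0=0 → after 1×micro: 0; S1 reads c0=0 → after 3×micro: 3 ⇒ (c0=0, c1=3)
[Gauss-Seidel] macro 4: S0 reads c0=0 → after 1×micro: 0; S1 reads c0=0 → after 3×micro: 1 ⇒ (c0=0, c1=1)
[Gauss-Seidel] macro 5: S0 reads c0=0 → after 1×micro: 0; S1 reads c0=0 → after 3×micro: 3 ⇒ (c0=0, c1=3)
[Gauss-Seidel] macro 6: S0 reads c0=0 → after 1×micro: 0; S1 reads c0=0 → after 3×micro: 1 ⇒ (c0=0, c1=1)
[Gauss-Seidel] macro 7: S0 reads c0=0 → after 1×micro: 0; S1 reads c0=0 → after 3×micro: 3 ⇒ (c0=0, c1=3)
[Gauss-Seidel] macro 8: S0 reads c0=0 → after 1×micro: 0; S1 reads c0=0 → after 3×micro: 1 ⇒ (c0=0, c1=1)
[Gauss-Seidel] macro 9: S0 reads c0=0 → after 1×micro: 0; S1 reads c0=0 → after 3×micro: 3 ⇒ (c0=0, c1=3)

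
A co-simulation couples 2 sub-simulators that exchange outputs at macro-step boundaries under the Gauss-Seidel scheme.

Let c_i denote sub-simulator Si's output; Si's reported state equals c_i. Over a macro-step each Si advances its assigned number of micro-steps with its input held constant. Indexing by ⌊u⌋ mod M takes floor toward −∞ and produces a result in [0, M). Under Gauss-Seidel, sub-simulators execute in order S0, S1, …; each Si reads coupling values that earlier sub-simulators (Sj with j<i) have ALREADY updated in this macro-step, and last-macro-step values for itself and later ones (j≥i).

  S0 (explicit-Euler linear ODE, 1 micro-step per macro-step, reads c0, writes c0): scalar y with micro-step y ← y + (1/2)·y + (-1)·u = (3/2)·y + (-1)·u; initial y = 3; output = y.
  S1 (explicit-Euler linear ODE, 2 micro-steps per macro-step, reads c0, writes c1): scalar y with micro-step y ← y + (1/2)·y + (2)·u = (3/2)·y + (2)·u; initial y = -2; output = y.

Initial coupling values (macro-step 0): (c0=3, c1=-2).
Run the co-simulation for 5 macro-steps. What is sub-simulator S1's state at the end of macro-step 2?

macro 1: S0 reads c0=3 → after 1×micro: 3/2; S1 reads c0=3/2 → after 2×micro: 3 ⇒ (c0=3/2, c1=3)
macro 2: S0 reads c0=3/2 → after 1×micro: 3/4; S1 reads c0=3/4 → after 2×micro: 21/2 ⇒ (c0=3/4, c1=21/2)
macro 3: S0 reads c0=3/4 → after 1×micro: 3/8; S1 reads c0=3/8 → after 2×micro: 51/2 ⇒ (c0=3/8, c1=51/2)
macro 4: S0 reads c0=3/8 → after 1×micro: 3/16; S1 reads c0=3/16 → after 2×micro: 933/16 ⇒ (c0=3/16, c1=933/16)
macro 5: S0 reads c0=3/16 → after 1×micro: 3/32; S1 reads c0=3/32 → after 2×micro: 8427/64 ⇒ (c0=3/32, c1=8427/64)

S1 state at macro-step 2 = 21/2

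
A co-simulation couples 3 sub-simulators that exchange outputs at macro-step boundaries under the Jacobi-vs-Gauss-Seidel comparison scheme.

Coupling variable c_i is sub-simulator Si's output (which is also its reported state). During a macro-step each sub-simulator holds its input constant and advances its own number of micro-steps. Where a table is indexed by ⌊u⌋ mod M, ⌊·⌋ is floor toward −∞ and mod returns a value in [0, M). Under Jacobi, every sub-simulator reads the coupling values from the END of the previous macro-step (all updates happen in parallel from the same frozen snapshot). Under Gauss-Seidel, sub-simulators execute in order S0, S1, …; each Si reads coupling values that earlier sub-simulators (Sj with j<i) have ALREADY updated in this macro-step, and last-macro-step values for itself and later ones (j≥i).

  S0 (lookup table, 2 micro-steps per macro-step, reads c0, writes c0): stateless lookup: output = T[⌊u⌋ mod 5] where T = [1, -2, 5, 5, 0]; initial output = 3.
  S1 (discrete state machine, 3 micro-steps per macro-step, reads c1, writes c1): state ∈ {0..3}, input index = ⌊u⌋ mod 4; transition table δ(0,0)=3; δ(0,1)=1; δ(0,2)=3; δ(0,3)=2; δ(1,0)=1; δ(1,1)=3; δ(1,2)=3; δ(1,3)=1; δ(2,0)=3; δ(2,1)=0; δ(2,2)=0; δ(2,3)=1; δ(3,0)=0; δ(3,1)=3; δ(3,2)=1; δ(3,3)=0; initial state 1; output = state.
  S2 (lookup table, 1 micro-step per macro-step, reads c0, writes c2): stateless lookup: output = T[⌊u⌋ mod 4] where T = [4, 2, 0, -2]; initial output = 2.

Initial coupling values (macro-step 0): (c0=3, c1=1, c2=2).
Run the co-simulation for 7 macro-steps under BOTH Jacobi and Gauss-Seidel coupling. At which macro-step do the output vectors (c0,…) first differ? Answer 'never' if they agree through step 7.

[Jacobi] macro 1: S0 reads c0=3 → after 2×micro: 5; S1 reads c1=1 → after 3×micro: 3; S2 reads c0=3 → after 1×micro: -2 ⇒ (c0=5, c1=3, c2=-2)
[Jacobi] macro 2: S0 reads c0=5 → after 2×micro: 1; S1 reads c1=3 → after 3×micro: 1; S2 reads c0=5 → after 1×micro: 2 ⇒ (c0=1, c1=1, c2=2)
[Jacobi] macro 3: S0 reads c0=1 → after 2×micro: -2; S1 reads c1=1 → after 3×micro: 3; S2 reads c0=1 → after 1×micro: 2 ⇒ (c0=-2, c1=3, c2=2)
[Jacobi] macro 4: S0 reads c0=-2 → after 2×micro: 5; S1 reads c1=3 → after 3×micro: 1; S2 reads c0=-2 → after 1×micro: 0 ⇒ (c0=5, c1=1, c2=0)
[Jacobi] macro 5: S0 reads c0=5 → after 2×micro: 1; S1 reads c1=1 → after 3×micro: 3; S2 reads c0=5 → after 1×micro: 2 ⇒ (c0=1, c1=3, c2=2)
[Jacobi] macro 6: S0 reads c0=1 → after 2×micro: -2; S1 reads c1=3 → after 3×micro: 1; S2 reads c0=1 → after 1×micro: 2 ⇒ (c0=-2, c1=1, c2=2)
[Jacobi] macro 7: S0 reads c0=-2 → after 2×micro: 5; S1 reads c1=1 → after 3×micro: 3; S2 reads c0=-2 → after 1×micro: 0 ⇒ (c0=5, c1=3, c2=0)
[Gauss-Seidel] macro 1: S0 reads c0=3 → after 2×micro: 5; S1 reads c1=1 → after 3×micro: 3; S2 reads c0=5 → after 1×micro: 2 ⇒ (c0=5, c1=3, c2=2)
[Gauss-Seidel] macro 2: S0 reads c0=5 → after 2×micro: 1; S1 reads c1=3 → after 3×micro: 1; S2 reads c0=1 → after 1×micro: 2 ⇒ (c0=1, c1=1, c2=2)
[Gauss-Seidel] macro 3: S0 reads c0=1 → after 2×micro: -2; S1 reads c1=1 → after 3×micro: 3; S2 reads c0=-2 → after 1×micro: 0 ⇒ (c0=-2, c1=3, c2=0)
[Gauss-Seidel] macro 4: S0 reads c0=-2 → after 2×micro: 5; S1 reads c1=3 → after 3×micro: 1; S2 reads c0=5 → after 1×micro: 2 ⇒ (c0=5, c1=1, c2=2)
[Gauss-Seidel] macro 5: S0 reads c0=5 → after 2×micro: 1; S1 reads c1=1 → after 3×micro: 3; S2 reads c0=1 → after 1×micro: 2 ⇒ (c0=1, c1=3, c2=2)
[Gauss-Seidel] macro 6: S0 reads c0=1 → after 2×micro: -2; S1 reads c1=3 → after 3×micro: 1; S2 reads c0=-2 → after 1×micro: 0 ⇒ (c0=-2, c1=1, c2=0)
[Gauss-Seidel] macro 7: S0 reads c0=-2 → after 2×micro: 5; S1 reads c1=1 → after 3×micro: 3; S2 reads c0=5 → after 1×micro: 2 ⇒ (c0=5, c1=3, c2=2)

first divergence at macro-step: 1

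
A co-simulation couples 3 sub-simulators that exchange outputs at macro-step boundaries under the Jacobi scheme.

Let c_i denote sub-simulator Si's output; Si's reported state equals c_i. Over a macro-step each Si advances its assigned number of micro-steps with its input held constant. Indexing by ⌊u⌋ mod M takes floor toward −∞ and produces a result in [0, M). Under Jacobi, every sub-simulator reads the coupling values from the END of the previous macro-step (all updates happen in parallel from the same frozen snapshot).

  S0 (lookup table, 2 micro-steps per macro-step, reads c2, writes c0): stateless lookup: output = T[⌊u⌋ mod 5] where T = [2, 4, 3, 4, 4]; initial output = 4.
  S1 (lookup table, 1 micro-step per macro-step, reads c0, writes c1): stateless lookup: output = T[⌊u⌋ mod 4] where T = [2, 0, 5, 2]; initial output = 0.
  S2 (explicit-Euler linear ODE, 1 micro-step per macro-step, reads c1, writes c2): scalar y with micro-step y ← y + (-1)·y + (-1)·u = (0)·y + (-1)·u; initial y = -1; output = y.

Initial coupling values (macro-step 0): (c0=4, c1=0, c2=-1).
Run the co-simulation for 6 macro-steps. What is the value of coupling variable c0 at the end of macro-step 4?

macro 1: S0 reads c2=-1 → after 2×micro: 4; S1 reads c0=4 → after 1×micro: 2; S2 reads c1=0 → after 1×micro: 0 ⇒ (c0=4, c1=2, c2=0)
macro 2: S0 reads c2=0 → after 2×micro: 2; S1 reads c0=4 → after 1×micro: 2; S2 reads c1=2 → after 1×micro: -2 ⇒ (c0=2, c1=2, c2=-2)
macro 3: S0 reads c2=-2 → after 2×micro: 4; S1 reads c0=2 → after 1×micro: 5; S2 reads c1=2 → after 1×micro: -2 ⇒ (c0=4, c1=5, c2=-2)
macro 4: S0 reads c2=-2 → after 2×micro: 4; S1 reads c0=4 → after 1×micro: 2; S2 reads c1=5 → after 1×micro: -5 ⇒ (c0=4, c1=2, c2=-5)
macro 5: S0 reads c2=-5 → after 2×micro: 2; S1 reads c0=4 → after 1×micro: 2; S2 reads c1=2 → after 1×micro: -2 ⇒ (c0=2, c1=2, c2=-2)
macro 6: S0 reads c2=-2 → after 2×micro: 4; S1 reads c0=2 → after 1×micro: 5; S2 reads c1=2 → after 1×micro: -2 ⇒ (c0=4, c1=5, c2=-2)

c0 at macro-step 4 = 4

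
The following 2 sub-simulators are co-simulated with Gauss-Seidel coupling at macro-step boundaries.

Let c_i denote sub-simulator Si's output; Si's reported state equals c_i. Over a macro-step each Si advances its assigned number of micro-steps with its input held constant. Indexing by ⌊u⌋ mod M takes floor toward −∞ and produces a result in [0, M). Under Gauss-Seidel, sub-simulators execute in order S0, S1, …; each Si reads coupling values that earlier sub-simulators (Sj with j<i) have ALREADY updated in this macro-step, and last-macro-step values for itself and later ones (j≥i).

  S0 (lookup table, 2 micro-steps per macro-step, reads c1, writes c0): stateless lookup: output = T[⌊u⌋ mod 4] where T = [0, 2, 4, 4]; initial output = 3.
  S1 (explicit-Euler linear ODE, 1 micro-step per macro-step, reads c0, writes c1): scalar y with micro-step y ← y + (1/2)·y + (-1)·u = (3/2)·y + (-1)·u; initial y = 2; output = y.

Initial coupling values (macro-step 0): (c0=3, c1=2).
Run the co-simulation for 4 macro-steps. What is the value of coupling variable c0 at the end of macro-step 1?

macro 1: S0 reads c1=2 → after 2×micro: 4; S1 reads c0=4 → after 1×micro: -1 ⇒ (c0=4, c1=-1)
macro 2: S0 reads c1=-1 → after 2×micro: 4; S1 reads c0=4 → after 1×micro: -11/2 ⇒ (c0=4, c1=-11/2)
macro 3: S0 reads c1=-11/2 → after 2×micro: 4; S1 reads c0=4 → after 1×micro: -49/4 ⇒ (c0=4, c1=-49/4)
macro 4: S0 reads c1=-49/4 → after 2×micro: 4; S1 reads c0=4 → after 1×micro: -179/8 ⇒ (c0=4, c1=-179/8)

c0 at macro-step 1 = 4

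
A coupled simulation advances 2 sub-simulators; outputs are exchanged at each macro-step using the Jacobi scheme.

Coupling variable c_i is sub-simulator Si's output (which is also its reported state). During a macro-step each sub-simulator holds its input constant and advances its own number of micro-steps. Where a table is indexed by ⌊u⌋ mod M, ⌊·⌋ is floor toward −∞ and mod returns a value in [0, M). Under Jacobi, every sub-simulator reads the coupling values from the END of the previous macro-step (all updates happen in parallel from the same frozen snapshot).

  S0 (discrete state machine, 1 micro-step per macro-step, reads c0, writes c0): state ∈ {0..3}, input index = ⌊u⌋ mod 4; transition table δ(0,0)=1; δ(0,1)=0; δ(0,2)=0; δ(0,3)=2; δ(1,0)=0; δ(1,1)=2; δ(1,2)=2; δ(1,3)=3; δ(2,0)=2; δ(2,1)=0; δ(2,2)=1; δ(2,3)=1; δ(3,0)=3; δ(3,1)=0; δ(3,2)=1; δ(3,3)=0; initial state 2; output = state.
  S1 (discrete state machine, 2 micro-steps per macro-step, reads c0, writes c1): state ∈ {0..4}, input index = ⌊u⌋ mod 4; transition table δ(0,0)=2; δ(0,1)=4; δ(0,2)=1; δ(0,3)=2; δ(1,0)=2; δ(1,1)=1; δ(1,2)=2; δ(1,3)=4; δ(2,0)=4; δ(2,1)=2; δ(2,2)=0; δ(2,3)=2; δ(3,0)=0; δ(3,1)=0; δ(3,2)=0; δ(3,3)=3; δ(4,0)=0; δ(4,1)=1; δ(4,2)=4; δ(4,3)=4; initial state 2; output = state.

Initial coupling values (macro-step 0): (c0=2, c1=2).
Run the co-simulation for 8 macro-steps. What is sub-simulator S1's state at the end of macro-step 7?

S1 state at macro-step 7 = 0

macro 1: S0 reads c0=2 → after 1×micro: 1; S1 reads c0=2 → after 2×micro: 1 ⇒ (c0=1, c1=1)
macro 2: S0 reads c0=1 → after 1×micro: 2; S1 reads c0=1 → after 2×micro: 1 ⇒ (c0=2, c1=1)
macro 3: S0 reads c0=2 → after 1×micro: 1; S1 reads c0=2 → after 2×micro: 0 ⇒ (c0=1, c1=0)
macro 4: S0 reads c0=1 → after 1×micro: 2; S1 reads c0=1 → after 2×micro: 1 ⇒ (c0=2, c1=1)
macro 5: S0 reads c0=2 → after 1×micro: 1; S1 reads c0=2 → after 2×micro: 0 ⇒ (c0=1, c1=0)
macro 6: S0 reads c0=1 → after 1×micro: 2; S1 reads c0=1 → after 2×micro: 1 ⇒ (c0=2, c1=1)
macro 7: S0 reads c0=2 → after 1×micro: 1; S1 reads c0=2 → after 2×micro: 0 ⇒ (c0=1, c1=0)
macro 8: S0 reads c0=1 → after 1×micro: 2; S1 reads c0=1 → after 2×micro: 1 ⇒ (c0=2, c1=1)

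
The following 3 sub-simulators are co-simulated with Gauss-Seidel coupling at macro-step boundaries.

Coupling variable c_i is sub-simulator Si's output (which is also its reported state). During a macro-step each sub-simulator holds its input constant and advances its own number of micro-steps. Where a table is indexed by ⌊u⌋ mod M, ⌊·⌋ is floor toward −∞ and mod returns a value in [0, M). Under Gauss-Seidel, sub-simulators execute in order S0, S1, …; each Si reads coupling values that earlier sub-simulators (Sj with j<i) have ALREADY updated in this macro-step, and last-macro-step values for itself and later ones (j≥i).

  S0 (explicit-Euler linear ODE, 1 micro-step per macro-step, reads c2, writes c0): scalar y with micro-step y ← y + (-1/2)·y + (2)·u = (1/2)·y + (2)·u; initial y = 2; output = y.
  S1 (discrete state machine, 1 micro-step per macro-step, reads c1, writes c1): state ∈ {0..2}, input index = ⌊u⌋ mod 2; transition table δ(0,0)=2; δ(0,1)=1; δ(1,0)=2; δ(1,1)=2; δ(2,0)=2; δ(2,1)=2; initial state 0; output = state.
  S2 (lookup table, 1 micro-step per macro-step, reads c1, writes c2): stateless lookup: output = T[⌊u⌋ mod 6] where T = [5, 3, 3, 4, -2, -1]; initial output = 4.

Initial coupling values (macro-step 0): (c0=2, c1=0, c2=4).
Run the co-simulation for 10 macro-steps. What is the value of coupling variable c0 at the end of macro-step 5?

macro 1: S0 reads c2=4 → after 1×micro: 9; S1 reads c1=0 → after 1×micro: 2; S2 reads c1=2 → after 1×micro: 3 ⇒ (c0=9, c1=2, c2=3)
macro 2: S0 reads c2=3 → after 1×micro: 21/2; S1 reads c1=2 → after 1×micro: 2; S2 reads c1=2 → after 1×micro: 3 ⇒ (c0=21/2, c1=2, c2=3)
macro 3: S0 reads c2=3 → after 1×micro: 45/4; S1 reads c1=2 → after 1×micro: 2; S2 reads c1=2 → after 1×micro: 3 ⇒ (c0=45/4, c1=2, c2=3)
macro 4: S0 reads c2=3 → after 1×micro: 93/8; S1 reads c1=2 → after 1×micro: 2; S2 reads c1=2 → after 1×micro: 3 ⇒ (c0=93/8, c1=2, c2=3)
macro 5: S0 reads c2=3 → after 1×micro: 189/16; S1 reads c1=2 → after 1×micro: 2; S2 reads c1=2 → after 1×micro: 3 ⇒ (c0=189/16, c1=2, c2=3)
macro 6: S0 reads c2=3 → after 1×micro: 381/32; S1 reads c1=2 → after 1×micro: 2; S2 reads c1=2 → after 1×micro: 3 ⇒ (c0=381/32, c1=2, c2=3)
macro 7: S0 reads c2=3 → after 1×micro: 765/64; S1 reads c1=2 → after 1×micro: 2; S2 reads c1=2 → after 1×micro: 3 ⇒ (c0=765/64, c1=2, c2=3)
macro 8: S0 reads c2=3 → after 1×micro: 1533/128; S1 reads c1=2 → after 1×micro: 2; S2 reads c1=2 → after 1×micro: 3 ⇒ (c0=1533/128, c1=2, c2=3)
macro 9: S0 reads c2=3 → after 1×micro: 3069/256; S1 reads c1=2 → after 1×micro: 2; S2 reads c1=2 → after 1×micro: 3 ⇒ (c0=3069/256, c1=2, c2=3)
macro 10: S0 reads c2=3 → after 1×micro: 6141/512; S1 reads c1=2 → after 1×micro: 2; S2 reads c1=2 → after 1×micro: 3 ⇒ (c0=6141/512, c1=2, c2=3)

c0 at macro-step 5 = 189/16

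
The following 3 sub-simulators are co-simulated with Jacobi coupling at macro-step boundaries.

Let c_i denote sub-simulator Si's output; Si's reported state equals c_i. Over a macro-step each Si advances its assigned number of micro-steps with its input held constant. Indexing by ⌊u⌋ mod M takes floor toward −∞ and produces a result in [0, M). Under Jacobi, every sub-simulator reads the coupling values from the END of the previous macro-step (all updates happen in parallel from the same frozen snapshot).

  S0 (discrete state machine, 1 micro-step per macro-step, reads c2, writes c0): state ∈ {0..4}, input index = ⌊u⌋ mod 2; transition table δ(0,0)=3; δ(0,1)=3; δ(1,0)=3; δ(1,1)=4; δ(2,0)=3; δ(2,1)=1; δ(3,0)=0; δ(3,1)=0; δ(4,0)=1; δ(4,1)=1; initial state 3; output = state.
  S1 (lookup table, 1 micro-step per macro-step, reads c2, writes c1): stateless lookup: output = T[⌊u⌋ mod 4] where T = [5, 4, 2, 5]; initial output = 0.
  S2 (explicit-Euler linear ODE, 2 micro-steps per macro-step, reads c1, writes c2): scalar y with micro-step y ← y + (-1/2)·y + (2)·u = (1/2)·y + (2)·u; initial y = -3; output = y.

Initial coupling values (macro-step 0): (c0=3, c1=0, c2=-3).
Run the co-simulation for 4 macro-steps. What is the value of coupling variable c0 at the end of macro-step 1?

c0 at macro-step 1 = 0

macro 1: S0 reads c2=-3 → after 1×micro: 0; S1 reads c2=-3 → after 1×micro: 4; S2 reads c1=0 → after 2×micro: -3/4 ⇒ (c0=0, c1=4, c2=-3/4)
macro 2: S0 reads c2=-3/4 → after 1×micro: 3; S1 reads c2=-3/4 → after 1×micro: 5; S2 reads c1=4 → after 2×micro: 189/16 ⇒ (c0=3, c1=5, c2=189/16)
macro 3: S0 reads c2=189/16 → after 1×micro: 0; S1 reads c2=189/16 → after 1×micro: 5; S2 reads c1=5 → after 2×micro: 1149/64 ⇒ (c0=0, c1=5, c2=1149/64)
macro 4: S0 reads c2=1149/64 → after 1×micro: 3; S1 reads c2=1149/64 → after 1×micro: 4; S2 reads c1=5 → after 2×micro: 4989/256 ⇒ (c0=3, c1=4, c2=4989/256)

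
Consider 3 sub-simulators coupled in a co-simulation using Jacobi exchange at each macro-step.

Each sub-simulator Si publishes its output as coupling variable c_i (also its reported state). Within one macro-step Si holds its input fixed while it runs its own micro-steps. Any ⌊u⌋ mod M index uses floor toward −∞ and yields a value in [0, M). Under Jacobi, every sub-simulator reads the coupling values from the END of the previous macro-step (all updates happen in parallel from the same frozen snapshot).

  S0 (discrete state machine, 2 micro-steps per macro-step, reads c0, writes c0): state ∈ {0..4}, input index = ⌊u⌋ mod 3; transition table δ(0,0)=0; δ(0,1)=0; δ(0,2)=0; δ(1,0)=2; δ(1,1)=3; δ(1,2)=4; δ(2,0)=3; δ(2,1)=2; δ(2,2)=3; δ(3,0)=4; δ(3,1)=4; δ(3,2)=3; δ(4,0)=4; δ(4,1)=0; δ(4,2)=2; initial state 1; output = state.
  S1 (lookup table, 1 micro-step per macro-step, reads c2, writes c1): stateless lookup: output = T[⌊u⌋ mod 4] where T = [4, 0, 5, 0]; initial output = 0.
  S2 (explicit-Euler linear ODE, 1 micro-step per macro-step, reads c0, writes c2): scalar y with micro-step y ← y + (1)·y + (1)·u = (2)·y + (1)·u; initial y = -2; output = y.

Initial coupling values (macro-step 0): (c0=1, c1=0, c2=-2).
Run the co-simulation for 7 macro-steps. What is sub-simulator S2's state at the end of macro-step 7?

S2 state at macro-step 7 = -64

macro 1: S0 reads c0=1 → after 2×micro: 4; S1 reads c2=-2 → after 1×micro: 5; S2 reads c0=1 → after 1×micro: -3 ⇒ (c0=4, c1=5, c2=-3)
macro 2: S0 reads c0=4 → after 2×micro: 0; S1 reads c2=-3 → after 1×micro: 0; S2 reads c0=4 → after 1×micro: -2 ⇒ (c0=0, c1=0, c2=-2)
macro 3: S0 reads c0=0 → after 2×micro: 0; S1 reads c2=-2 → after 1×micro: 5; S2 reads c0=0 → after 1×micro: -4 ⇒ (c0=0, c1=5, c2=-4)
macro 4: S0 reads c0=0 → after 2×micro: 0; S1 reads c2=-4 → after 1×micro: 4; S2 reads c0=0 → after 1×micro: -8 ⇒ (c0=0, c1=4, c2=-8)
macro 5: S0 reads c0=0 → after 2×micro: 0; S1 reads c2=-8 → after 1×micro: 4; S2 reads c0=0 → after 1×micro: -16 ⇒ (c0=0, c1=4, c2=-16)
macro 6: S0 reads c0=0 → after 2×micro: 0; S1 reads c2=-16 → after 1×micro: 4; S2 reads c0=0 → after 1×micro: -32 ⇒ (c0=0, c1=4, c2=-32)
macro 7: S0 reads c0=0 → after 2×micro: 0; S1 reads c2=-32 → after 1×micro: 4; S2 reads c0=0 → after 1×micro: -64 ⇒ (c0=0, c1=4, c2=-64)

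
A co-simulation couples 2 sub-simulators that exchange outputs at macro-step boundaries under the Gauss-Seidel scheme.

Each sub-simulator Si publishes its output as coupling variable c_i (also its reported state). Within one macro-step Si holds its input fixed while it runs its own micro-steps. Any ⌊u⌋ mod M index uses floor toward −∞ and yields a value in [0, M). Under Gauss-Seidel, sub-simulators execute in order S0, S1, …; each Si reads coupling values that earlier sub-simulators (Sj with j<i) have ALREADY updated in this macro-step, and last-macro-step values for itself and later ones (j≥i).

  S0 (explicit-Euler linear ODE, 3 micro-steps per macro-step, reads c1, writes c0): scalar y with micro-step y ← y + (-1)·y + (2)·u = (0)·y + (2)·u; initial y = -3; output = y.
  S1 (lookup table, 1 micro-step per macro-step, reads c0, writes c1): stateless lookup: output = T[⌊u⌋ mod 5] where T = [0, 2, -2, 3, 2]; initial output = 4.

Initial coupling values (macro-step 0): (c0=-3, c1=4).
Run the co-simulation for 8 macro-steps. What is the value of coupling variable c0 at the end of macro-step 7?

macro 1: S0 reads c1=4 → after 3×micro: 8; S1 reads c0=8 → after 1×micro: 3 ⇒ (c0=8, c1=3)
macro 2: S0 reads c1=3 → after 3×micro: 6; S1 reads c0=6 → after 1×micro: 2 ⇒ (c0=6, c1=2)
macro 3: S0 reads c1=2 → after 3×micro: 4; S1 reads c0=4 → after 1×micro: 2 ⇒ (c0=4, c1=2)
macro 4: S0 reads c1=2 → after 3×micro: 4; S1 reads c0=4 → after 1×micro: 2 ⇒ (c0=4, c1=2)
macro 5: S0 reads c1=2 → after 3×micro: 4; S1 reads c0=4 → after 1×micro: 2 ⇒ (c0=4, c1=2)
macro 6: S0 reads c1=2 → after 3×micro: 4; S1 reads c0=4 → after 1×micro: 2 ⇒ (c0=4, c1=2)
macro 7: S0 reads c1=2 → after 3×micro: 4; S1 reads c0=4 → after 1×micro: 2 ⇒ (c0=4, c1=2)
macro 8: S0 reads c1=2 → after 3×micro: 4; S1 reads c0=4 → after 1×micro: 2 ⇒ (c0=4, c1=2)

c0 at macro-step 7 = 4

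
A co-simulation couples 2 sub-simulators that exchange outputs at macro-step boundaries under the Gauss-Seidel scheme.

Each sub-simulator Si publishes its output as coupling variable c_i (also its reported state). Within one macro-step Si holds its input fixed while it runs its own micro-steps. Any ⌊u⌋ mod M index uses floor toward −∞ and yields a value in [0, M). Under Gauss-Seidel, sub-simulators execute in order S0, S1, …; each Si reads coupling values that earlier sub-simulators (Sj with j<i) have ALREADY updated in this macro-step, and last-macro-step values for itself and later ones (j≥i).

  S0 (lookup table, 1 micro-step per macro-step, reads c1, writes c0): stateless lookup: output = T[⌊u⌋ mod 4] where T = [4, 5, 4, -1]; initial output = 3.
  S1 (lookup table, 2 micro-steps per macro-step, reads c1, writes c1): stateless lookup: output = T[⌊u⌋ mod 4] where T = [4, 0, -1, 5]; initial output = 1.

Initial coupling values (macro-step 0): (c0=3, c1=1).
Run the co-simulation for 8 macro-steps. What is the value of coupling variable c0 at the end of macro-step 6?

c0 at macro-step 6 = 4

macro 1: S0 reads c1=1 → after 1×micro: 5; S1 reads c1=1 → after 2×micro: 0 ⇒ (c0=5, c1=0)
macro 2: S0 reads c1=0 → after 1×micro: 4; S1 reads c1=0 → after 2×micro: 4 ⇒ (c0=4, c1=4)
macro 3: S0 reads c1=4 → after 1×micro: 4; S1 reads c1=4 → after 2×micro: 4 ⇒ (c0=4, c1=4)
macro 4: S0 reads c1=4 → after 1×micro: 4; S1 reads c1=4 → after 2×micro: 4 ⇒ (c0=4, c1=4)
macro 5: S0 reads c1=4 → after 1×micro: 4; S1 reads c1=4 → after 2×micro: 4 ⇒ (c0=4, c1=4)
macro 6: S0 reads c1=4 → after 1×micro: 4; S1 reads c1=4 → after 2×micro: 4 ⇒ (c0=4, c1=4)
macro 7: S0 reads c1=4 → after 1×micro: 4; S1 reads c1=4 → after 2×micro: 4 ⇒ (c0=4, c1=4)
macro 8: S0 reads c1=4 → after 1×micro: 4; S1 reads c1=4 → after 2×micro: 4 ⇒ (c0=4, c1=4)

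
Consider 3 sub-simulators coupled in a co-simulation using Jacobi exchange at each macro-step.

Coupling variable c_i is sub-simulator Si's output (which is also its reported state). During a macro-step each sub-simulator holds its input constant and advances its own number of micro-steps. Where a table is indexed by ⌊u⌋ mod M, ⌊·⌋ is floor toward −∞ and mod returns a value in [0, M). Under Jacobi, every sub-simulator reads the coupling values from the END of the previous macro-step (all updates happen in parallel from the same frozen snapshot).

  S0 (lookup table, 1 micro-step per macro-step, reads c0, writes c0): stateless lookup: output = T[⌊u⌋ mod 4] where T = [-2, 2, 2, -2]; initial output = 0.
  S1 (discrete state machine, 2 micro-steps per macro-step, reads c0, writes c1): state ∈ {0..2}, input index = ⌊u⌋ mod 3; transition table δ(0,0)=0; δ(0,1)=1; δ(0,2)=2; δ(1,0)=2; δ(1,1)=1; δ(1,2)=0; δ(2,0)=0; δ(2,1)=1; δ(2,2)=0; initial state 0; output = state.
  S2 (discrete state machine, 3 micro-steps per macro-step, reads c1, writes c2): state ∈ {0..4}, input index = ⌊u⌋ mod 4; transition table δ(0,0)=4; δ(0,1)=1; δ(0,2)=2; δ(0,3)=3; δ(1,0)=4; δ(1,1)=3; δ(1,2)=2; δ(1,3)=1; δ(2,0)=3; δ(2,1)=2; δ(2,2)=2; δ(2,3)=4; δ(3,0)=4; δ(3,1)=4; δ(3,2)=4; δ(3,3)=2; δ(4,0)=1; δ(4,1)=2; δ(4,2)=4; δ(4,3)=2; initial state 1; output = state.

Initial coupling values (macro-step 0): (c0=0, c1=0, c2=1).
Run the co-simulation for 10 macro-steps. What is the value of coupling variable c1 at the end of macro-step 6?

macro 1: S0 reads c0=0 → after 1×micro: -2; S1 reads c0=0 → after 2×micro: 0; S2 reads c1=0 → after 3×micro: 4 ⇒ (c0=-2, c1=0, c2=4)
macro 2: S0 reads c0=-2 → after 1×micro: 2; S1 reads c0=-2 → after 2×micro: 1; S2 reads c1=0 → after 3×micro: 1 ⇒ (c0=2, c1=1, c2=1)
macro 3: S0 reads c0=2 → after 1×micro: 2; S1 reads c0=2 → after 2×micro: 2; S2 reads c1=1 → after 3×micro: 2 ⇒ (c0=2, c1=2, c2=2)
macro 4: S0 reads c0=2 → after 1×micro: 2; S1 reads c0=2 → after 2×micro: 2; S2 reads c1=2 → after 3×micro: 2 ⇒ (c0=2, c1=2, c2=2)
macro 5: S0 reads c0=2 → after 1×micro: 2; S1 reads c0=2 → after 2×micro: 2; S2 reads c1=2 → after 3×micro: 2 ⇒ (c0=2, c1=2, c2=2)
macro 6: S0 reads c0=2 → after 1×micro: 2; S1 reads c0=2 → after 2×micro: 2; S2 reads c1=2 → after 3×micro: 2 ⇒ (c0=2, c1=2, c2=2)
macro 7: S0 reads c0=2 → after 1×micro: 2; S1 reads c0=2 → after 2×micro: 2; S2 reads c1=2 → after 3×micro: 2 ⇒ (c0=2, c1=2, c2=2)
macro 8: S0 reads c0=2 → after 1×micro: 2; S1 reads c0=2 → after 2×micro: 2; S2 reads c1=2 → after 3×micro: 2 ⇒ (c0=2, c1=2, c2=2)
macro 9: S0 reads c0=2 → after 1×micro: 2; S1 reads c0=2 → after 2×micro: 2; S2 reads c1=2 → after 3×micro: 2 ⇒ (c0=2, c1=2, c2=2)
macro 10: S0 reads c0=2 → after 1×micro: 2; S1 reads c0=2 → after 2×micro: 2; S2 reads c1=2 → after 3×micro: 2 ⇒ (c0=2, c1=2, c2=2)

c1 at macro-step 6 = 2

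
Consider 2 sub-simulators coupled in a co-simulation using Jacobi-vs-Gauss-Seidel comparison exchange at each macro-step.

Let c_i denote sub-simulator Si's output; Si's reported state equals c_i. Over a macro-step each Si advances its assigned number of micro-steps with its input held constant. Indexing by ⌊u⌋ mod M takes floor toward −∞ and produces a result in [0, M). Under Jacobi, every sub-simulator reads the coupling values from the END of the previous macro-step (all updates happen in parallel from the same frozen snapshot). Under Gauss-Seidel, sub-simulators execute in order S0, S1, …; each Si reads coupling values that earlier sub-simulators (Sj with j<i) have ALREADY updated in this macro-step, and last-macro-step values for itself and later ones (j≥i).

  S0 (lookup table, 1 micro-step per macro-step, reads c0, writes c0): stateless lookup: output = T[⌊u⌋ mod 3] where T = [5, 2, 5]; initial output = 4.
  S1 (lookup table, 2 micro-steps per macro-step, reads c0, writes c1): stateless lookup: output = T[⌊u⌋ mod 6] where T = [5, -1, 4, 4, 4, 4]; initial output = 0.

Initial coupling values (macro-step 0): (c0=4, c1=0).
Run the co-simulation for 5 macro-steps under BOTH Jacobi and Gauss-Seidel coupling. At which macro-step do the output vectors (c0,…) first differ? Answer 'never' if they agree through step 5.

[Jacobi] macro 1: S0 reads c0=4 → after 1×micro: 2; S1 reads c0=4 → after 2×micro: 4 ⇒ (c0=2, c1=4)
[Jacobi] macro 2: S0 reads c0=2 → after 1×micro: 5; S1 reads c0=2 → after 2×micro: 4 ⇒ (c0=5, c1=4)
[Jacobi] macro 3: S0 reads c0=5 → after 1×micro: 5; S1 reads c0=5 → after 2×micro: 4 ⇒ (c0=5, c1=4)
[Jacobi] macro 4: S0 reads c0=5 → after 1×micro: 5; S1 reads c0=5 → after 2×micro: 4 ⇒ (c0=5, c1=4)
[Jacobi] macro 5: S0 reads c0=5 → after 1×micro: 5; S1 reads c0=5 → after 2×micro: 4 ⇒ (c0=5, c1=4)
[Gauss-Seidel] macro 1: S0 reads c0=4 → after 1×micro: 2; S1 reads c0=2 → after 2×micro: 4 ⇒ (c0=2, c1=4)
[Gauss-Seidel] macro 2: S0 reads c0=2 → after 1×micro: 5; S1 reads c0=5 → after 2×micro: 4 ⇒ (c0=5, c1=4)
[Gauss-Seidel] macro 3: S0 reads c0=5 → after 1×micro: 5; S1 reads c0=5 → after 2×micro: 4 ⇒ (c0=5, c1=4)
[Gauss-Seidel] macro 4: S0 reads c0=5 → after 1×micro: 5; S1 reads c0=5 → after 2×micro: 4 ⇒ (c0=5, c1=4)
[Gauss-Seidel] macro 5: S0 reads c0=5 → after 1×micro: 5; S1 reads c0=5 → after 2×micro: 4 ⇒ (c0=5, c1=4)

first divergence at macro-step: never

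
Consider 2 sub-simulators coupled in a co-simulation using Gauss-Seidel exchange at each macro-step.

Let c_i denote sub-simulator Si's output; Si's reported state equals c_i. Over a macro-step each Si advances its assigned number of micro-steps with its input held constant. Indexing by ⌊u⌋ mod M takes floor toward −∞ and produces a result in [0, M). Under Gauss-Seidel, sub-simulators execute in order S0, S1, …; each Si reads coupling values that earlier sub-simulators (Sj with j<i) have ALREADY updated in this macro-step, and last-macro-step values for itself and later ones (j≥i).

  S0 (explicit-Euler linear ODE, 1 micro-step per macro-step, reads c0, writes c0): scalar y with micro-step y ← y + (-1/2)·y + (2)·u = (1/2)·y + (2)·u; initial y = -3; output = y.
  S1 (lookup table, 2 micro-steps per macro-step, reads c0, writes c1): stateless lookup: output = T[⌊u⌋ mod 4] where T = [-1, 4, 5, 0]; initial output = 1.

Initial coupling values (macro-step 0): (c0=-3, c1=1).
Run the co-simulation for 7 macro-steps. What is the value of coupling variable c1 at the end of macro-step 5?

macro 1: S0 reads c0=-3 → after 1×micro: -15/2; S1 reads c0=-15/2 → after 2×micro: -1 ⇒ (c0=-15/2, c1=-1)
macro 2: S0 reads c0=-15/2 → after 1×micro: -75/4; S1 reads c0=-75/4 → after 2×micro: 4 ⇒ (c0=-75/4, c1=4)
macro 3: S0 reads c0=-75/4 → after 1×micro: -375/8; S1 reads c0=-375/8 → after 2×micro: 4 ⇒ (c0=-375/8, c1=4)
macro 4: S0 reads c0=-375/8 → after 1×micro: -1875/16; S1 reads c0=-1875/16 → after 2×micro: 5 ⇒ (c0=-1875/16, c1=5)
macro 5: S0 reads c0=-1875/16 → after 1×micro: -9375/32; S1 reads c0=-9375/32 → after 2×micro: 0 ⇒ (c0=-9375/32, c1=0)
macro 6: S0 reads c0=-9375/32 → after 1×micro: -46875/64; S1 reads c0=-46875/64 → after 2×micro: 0 ⇒ (c0=-46875/64, c1=0)
macro 7: S0 reads c0=-46875/64 → after 1×micro: -234375/128; S1 reads c0=-234375/128 → after 2×micro: -1 ⇒ (c0=-234375/128, c1=-1)

c1 at macro-step 5 = 0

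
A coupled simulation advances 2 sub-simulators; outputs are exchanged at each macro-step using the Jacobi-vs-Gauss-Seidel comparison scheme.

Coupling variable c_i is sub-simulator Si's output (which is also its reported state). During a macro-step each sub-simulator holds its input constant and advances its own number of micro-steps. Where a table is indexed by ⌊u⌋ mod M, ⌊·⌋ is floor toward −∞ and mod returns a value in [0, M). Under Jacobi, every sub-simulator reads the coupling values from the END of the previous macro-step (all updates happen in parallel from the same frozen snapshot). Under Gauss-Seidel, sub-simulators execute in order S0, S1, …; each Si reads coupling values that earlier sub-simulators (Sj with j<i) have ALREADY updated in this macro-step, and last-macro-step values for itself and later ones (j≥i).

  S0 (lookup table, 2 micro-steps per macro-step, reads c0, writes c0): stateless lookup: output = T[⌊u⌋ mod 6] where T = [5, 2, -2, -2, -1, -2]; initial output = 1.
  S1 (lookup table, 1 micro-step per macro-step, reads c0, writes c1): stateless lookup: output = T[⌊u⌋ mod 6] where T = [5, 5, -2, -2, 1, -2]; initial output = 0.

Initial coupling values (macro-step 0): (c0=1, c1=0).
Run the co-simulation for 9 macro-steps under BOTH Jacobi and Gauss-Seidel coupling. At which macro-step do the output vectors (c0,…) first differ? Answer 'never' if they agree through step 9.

first divergence at macro-step: 1

[Jacobi] macro 1: S0 reads c0=1 → after 2×micro: 2; S1 reads c0=1 → after 1×micro: 5 ⇒ (c0=2, c1=5)
[Jacobi] macro 2: S0 reads c0=2 → after 2×micro: -2; S1 reads c0=2 → after 1×micro: -2 ⇒ (c0=-2, c1=-2)
[Jacobi] macro 3: S0 reads c0=-2 → after 2×micro: -1; S1 reads c0=-2 → after 1×micro: 1 ⇒ (c0=-1, c1=1)
[Jacobi] macro 4: S0 reads c0=-1 → after 2×micro: -2; S1 reads c0=-1 → after 1×micro: -2 ⇒ (c0=-2, c1=-2)
[Jacobi] macro 5: S0 reads c0=-2 → after 2×micro: -1; S1 reads c0=-2 → after 1×micro: 1 ⇒ (c0=-1, c1=1)
[Jacobi] macro 6: S0 reads c0=-1 → after 2×micro: -2; S1 reads c0=-1 → after 1×micro: -2 ⇒ (c0=-2, c1=-2)
[Jacobi] macro 7: S0 reads c0=-2 → after 2×micro: -1; S1 reads c0=-2 → after 1×micro: 1 ⇒ (c0=-1, c1=1)
[Jacobi] macro 8: S0 reads c0=-1 → after 2×micro: -2; S1 reads c0=-1 → after 1×micro: -2 ⇒ (c0=-2, c1=-2)
[Jacobi] macro 9: S0 reads c0=-2 → after 2×micro: -1; S1 reads c0=-2 → after 1×micro: 1 ⇒ (c0=-1, c1=1)
[Gauss-Seidel] macro 1: S0 reads c0=1 → after 2×micro: 2; S1 reads c0=2 → after 1×micro: -2 ⇒ (c0=2, c1=-2)
[Gauss-Seidel] macro 2: S0 reads c0=2 → after 2×micro: -2; S1 reads c0=-2 → after 1×micro: 1 ⇒ (c0=-2, c1=1)
[Gauss-Seidel] macro 3: S0 reads c0=-2 → after 2×micro: -1; S1 reads c0=-1 → after 1×micro: -2 ⇒ (c0=-1, c1=-2)
[Gauss-Seidel] macro 4: S0 reads c0=-1 → after 2×micro: -2; S1 reads c0=-2 → after 1×micro: 1 ⇒ (c0=-2, c1=1)
[Gauss-Seidel] macro 5: S0 reads c0=-2 → after 2×micro: -1; S1 reads c0=-1 → after 1×micro: -2 ⇒ (c0=-1, c1=-2)
[Gauss-Seidel] macro 6: S0 reads c0=-1 → after 2×micro: -2; S1 reads c0=-2 → after 1×micro: 1 ⇒ (c0=-2, c1=1)
[Gauss-Seidel] macro 7: S0 reads c0=-2 → after 2×micro: -1; S1 reads c0=-1 → after 1×micro: -2 ⇒ (c0=-1, c1=-2)
[Gauss-Seidel] macro 8: S0 reads c0=-1 → after 2×micro: -2; S1 reads c0=-2 → after 1×micro: 1 ⇒ (c0=-2, c1=1)
[Gauss-Seidel] macro 9: S0 reads c0=-2 → after 2×micro: -1; S1 reads c0=-1 → after 1×micro: -2 ⇒ (c0=-1, c1=-2)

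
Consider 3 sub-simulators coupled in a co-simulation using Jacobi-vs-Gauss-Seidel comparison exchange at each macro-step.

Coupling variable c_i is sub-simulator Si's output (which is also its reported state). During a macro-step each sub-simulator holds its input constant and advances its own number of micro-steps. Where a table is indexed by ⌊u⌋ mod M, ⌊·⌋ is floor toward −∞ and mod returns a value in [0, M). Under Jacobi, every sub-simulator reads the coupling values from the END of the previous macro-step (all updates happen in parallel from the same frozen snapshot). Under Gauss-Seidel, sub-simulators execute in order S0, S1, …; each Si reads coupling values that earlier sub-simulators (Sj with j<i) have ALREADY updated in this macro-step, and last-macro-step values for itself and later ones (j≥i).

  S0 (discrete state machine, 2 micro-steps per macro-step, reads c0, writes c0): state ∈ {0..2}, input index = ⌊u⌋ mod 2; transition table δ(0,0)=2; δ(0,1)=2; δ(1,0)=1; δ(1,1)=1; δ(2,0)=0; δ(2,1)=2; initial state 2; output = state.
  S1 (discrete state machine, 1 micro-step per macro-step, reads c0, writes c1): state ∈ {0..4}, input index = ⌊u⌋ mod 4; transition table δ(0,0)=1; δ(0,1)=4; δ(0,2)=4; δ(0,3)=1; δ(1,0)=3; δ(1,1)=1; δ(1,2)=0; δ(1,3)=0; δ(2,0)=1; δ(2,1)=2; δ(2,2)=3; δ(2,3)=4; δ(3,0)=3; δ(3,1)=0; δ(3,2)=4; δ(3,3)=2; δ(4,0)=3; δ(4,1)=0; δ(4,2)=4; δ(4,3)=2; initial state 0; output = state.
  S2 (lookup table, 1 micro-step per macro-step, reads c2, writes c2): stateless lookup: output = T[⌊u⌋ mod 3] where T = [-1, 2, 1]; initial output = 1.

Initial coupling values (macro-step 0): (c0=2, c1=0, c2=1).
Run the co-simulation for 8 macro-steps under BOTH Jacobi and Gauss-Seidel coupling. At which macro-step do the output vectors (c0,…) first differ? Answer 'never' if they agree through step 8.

first divergence at macro-step: never

[Jacobi] macro 1: S0 reads c0=2 → after 2×micro: 2; S1 reads c0=2 → after 1×micro: 4; S2 reads c2=1 → after 1×micro: 2 ⇒ (c0=2, c1=4, c2=2)
[Jacobi] macro 2: S0 reads c0=2 → after 2×micro: 2; S1 reads c0=2 → after 1×micro: 4; S2 reads c2=2 → after 1×micro: 1 ⇒ (c0=2, c1=4, c2=1)
[Jacobi] macro 3: S0 reads c0=2 → after 2×micro: 2; S1 reads c0=2 → after 1×micro: 4; S2 reads c2=1 → after 1×micro: 2 ⇒ (c0=2, c1=4, c2=2)
[Jacobi] macro 4: S0 reads c0=2 → after 2×micro: 2; S1 reads c0=2 → after 1×micro: 4; S2 reads c2=2 → after 1×micro: 1 ⇒ (c0=2, c1=4, c2=1)
[Jacobi] macro 5: S0 reads c0=2 → after 2×micro: 2; S1 reads c0=2 → after 1×micro: 4; S2 reads c2=1 → after 1×micro: 2 ⇒ (c0=2, c1=4, c2=2)
[Jacobi] macro 6: S0 reads c0=2 → after 2×micro: 2; S1 reads c0=2 → after 1×micro: 4; S2 reads c2=2 → after 1×micro: 1 ⇒ (c0=2, c1=4, c2=1)
[Jacobi] macro 7: S0 reads c0=2 → after 2×micro: 2; S1 reads c0=2 → after 1×micro: 4; S2 reads c2=1 → after 1×micro: 2 ⇒ (c0=2, c1=4, c2=2)
[Jacobi] macro 8: S0 reads c0=2 → after 2×micro: 2; S1 reads c0=2 → after 1×micro: 4; S2 reads c2=2 → after 1×micro: 1 ⇒ (c0=2, c1=4, c2=1)
[Gauss-Seidel] macro 1: S0 reads c0=2 → after 2×micro: 2; S1 reads c0=2 → after 1×micro: 4; S2 reads c2=1 → after 1×micro: 2 ⇒ (c0=2, c1=4, c2=2)
[Gauss-Seidel] macro 2: S0 reads c0=2 → after 2×micro: 2; S1 reads c0=2 → after 1×micro: 4; S2 reads c2=2 → after 1×micro: 1 ⇒ (c0=2, c1=4, c2=1)
[Gauss-Seidel] macro 3: S0 reads c0=2 → after 2×micro: 2; S1 reads c0=2 → after 1×micro: 4; S2 reads c2=1 → after 1×micro: 2 ⇒ (c0=2, c1=4, c2=2)
[Gauss-Seidel] macro 4: S0 reads c0=2 → after 2×micro: 2; S1 reads c0=2 → after 1×micro: 4; S2 reads c2=2 → after 1×micro: 1 ⇒ (c0=2, c1=4, c2=1)
[Gauss-Seidel] macro 5: S0 reads c0=2 → after 2×micro: 2; S1 reads c0=2 → after 1×micro: 4; S2 reads c2=1 → after 1×micro: 2 ⇒ (c0=2, c1=4, c2=2)
[Gauss-Seidel] macro 6: S0 reads c0=2 → after 2×micro: 2; S1 reads c0=2 → after 1×micro: 4; S2 reads c2=2 → after 1×micro: 1 ⇒ (c0=2, c1=4, c2=1)
[Gauss-Seidel] macro 7: S0 reads c0=2 → after 2×micro: 2; S1 reads c0=2 → after 1×micro: 4; S2 reads c2=1 → after 1×micro: 2 ⇒ (c0=2, c1=4, c2=2)
[Gauss-Seidel] macro 8: S0 reads c0=2 → after 2×micro: 2; S1 reads c0=2 → after 1×micro: 4; S2 reads c2=2 → after 1×micro: 1 ⇒ (c0=2, c1=4, c2=1)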